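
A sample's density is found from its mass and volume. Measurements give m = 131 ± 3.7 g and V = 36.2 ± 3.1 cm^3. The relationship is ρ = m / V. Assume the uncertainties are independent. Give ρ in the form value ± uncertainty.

Products/powers → add relative errors in quadrature, weighted by exponent:
  (1·δm/m)² = (1×0.0282)² = 0.000798;  (-1·δV/V)² = (-1×0.0856)² = 0.00733
δρ/ρ = √(0.00813) = 0.0902
ρ = 3.62 g/cm^3, so δρ = 0.0902 × 3.62 = 0.326 g/cm^3.

3.62 ± 0.326 g/cm^3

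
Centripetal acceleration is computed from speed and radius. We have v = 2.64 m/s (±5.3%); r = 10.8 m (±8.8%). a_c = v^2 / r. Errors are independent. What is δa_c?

a_c is a product of powers, so relative uncertainties combine in quadrature:
  (2·δv/v)² = (2×0.0530)² = 0.0112;  (-1·δr/r)² = (-1×0.0880)² = 0.00774
δa_c/a_c = √(0.0190) = 0.138
a_c = 0.645 m/s^2, so δa_c = 0.138 × 0.645 = 0.0889 m/s^2.

0.0889 m/s^2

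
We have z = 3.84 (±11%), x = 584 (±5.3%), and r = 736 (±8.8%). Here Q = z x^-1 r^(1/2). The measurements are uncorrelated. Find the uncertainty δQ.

Products/powers → add relative errors in quadrature, weighted by exponent:
  (1·δz/z)² = (1×0.110)² = 0.0121;  (-1·δx/x)² = (-1×0.0530)² = 0.00281;  (½·δr/r)² = (0.5×0.0880)² = 0.00194
δQ/Q = √(0.0168) = 0.130
Q = 0.178, so δQ = 0.130 × 0.178 = 0.0232.

0.0232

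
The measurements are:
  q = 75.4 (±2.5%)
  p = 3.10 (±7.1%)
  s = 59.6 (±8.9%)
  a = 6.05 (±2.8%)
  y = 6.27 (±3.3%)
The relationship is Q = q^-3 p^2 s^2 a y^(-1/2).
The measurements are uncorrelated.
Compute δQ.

Q is a product of powers, so relative uncertainties combine in quadrature:
  (-3·δq/q)² = (-3×0.0250)² = 0.00563;  (2·δp/p)² = (2×0.0710)² = 0.0202;  (2·δs/s)² = (2×0.0890)² = 0.0317;  (1·δa/a)² = (1×0.0280)² = 0.000784;  (−½·δy/y)² = (-0.5×0.0330)² = 0.000272
δQ/Q = √(0.0585) = 0.242
Q = 0.192, so δQ = 0.242 × 0.192 = 0.0465.

0.0465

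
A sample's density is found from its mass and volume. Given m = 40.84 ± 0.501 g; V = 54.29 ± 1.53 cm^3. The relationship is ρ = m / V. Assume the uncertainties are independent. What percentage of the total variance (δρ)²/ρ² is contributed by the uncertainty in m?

(δρ/ρ)² = (1·δm/m)² + (-1·δV/V)²
  m term: (1×0.0123)² = 0.000150
  V term: (-1×0.0282)² = 0.000794
Total = 0.000945. Share from m = 0.000150/0.000945 = 0.159.

15.9%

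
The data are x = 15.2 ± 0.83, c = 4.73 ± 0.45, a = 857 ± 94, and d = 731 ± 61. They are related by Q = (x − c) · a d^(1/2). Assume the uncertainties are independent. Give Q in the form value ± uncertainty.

Let u = x − c = 10.5. δu = √(δx² + δc²) = √(0.689 + 0.203) = 0.944, so δu/u = 0.0902.
Q is then a monomial in u, a, d:
δQ/Q = √((δu/u)² + (1·δa/a)² + (½·δd/d)²) = √(0.00813 + 0.0120 + 0.00174) = 0.148
Q = 2.43e+05, so δQ = 0.148 × 2.43e+05 = 35900.

(2.43 ± 0.359) × 10^5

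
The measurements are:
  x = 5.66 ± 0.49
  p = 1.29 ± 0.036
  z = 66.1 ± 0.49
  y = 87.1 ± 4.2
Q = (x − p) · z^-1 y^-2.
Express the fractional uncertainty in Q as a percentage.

14.8%

Let u = x − p = 4.37. δu = √(δx² + δp²) = √(0.240 + 0.00130) = 0.491, so δu/u = 0.112.
Q is then a monomial in u, z, y:
δQ/Q = √((δu/u)² + (-1·δz/z)² + (-2·δy/y)²) = √(0.0126 + 5.5e-05 + 0.00930) = 0.148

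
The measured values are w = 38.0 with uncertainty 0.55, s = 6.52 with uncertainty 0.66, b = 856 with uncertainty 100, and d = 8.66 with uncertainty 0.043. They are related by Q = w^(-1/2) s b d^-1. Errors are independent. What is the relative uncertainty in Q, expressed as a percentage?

15.5%

Products/powers → add relative errors in quadrature, weighted by exponent:
  (−½·δw/w)² = (-0.5×0.0145)² = 5.24e-05;  (1·δs/s)² = (1×0.101)² = 0.0102;  (1·δb/b)² = (1×0.117)² = 0.0136;  (-1·δd/d)² = (-1×0.00497)² = 2.47e-05
δQ/Q = √(0.0240) = 0.155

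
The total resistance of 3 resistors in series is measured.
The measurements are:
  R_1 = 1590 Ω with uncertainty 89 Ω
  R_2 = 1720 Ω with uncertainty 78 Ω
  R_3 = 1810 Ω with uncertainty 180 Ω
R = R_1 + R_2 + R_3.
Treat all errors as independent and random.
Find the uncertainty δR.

215 Ω

Absolute uncertainties add in quadrature for a linear combination:
  (δR_1)² = 7920;  (δR_2)² = 6080;  (δR_3)² = 32400
δR = √(46400) = 215 Ω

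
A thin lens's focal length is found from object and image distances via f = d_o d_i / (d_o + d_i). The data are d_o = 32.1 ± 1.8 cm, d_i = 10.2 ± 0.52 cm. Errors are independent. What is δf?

∂f/∂d_o = (d_i/(d_o+d_i))² = 0.0581;  ∂f/∂d_i = (d_o/(d_o+d_i))² = 0.576
δf = √((∂f/∂d_o · δd_o)² + (∂f/∂d_i · δd_i)²) = √(0.0110 + 0.0897) = 0.317 cm

0.317 cm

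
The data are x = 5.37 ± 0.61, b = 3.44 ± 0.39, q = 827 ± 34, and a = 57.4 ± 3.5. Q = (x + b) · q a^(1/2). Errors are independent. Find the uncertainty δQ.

Let u = x + b = 8.81. δu = √(δx² + δb²) = √(0.372 + 0.152) = 0.724, so δu/u = 0.0822.
Q is then a monomial in u, q, a:
δQ/Q = √((δu/u)² + (1·δq/q)² + (½·δa/a)²) = √(0.00675 + 0.00169 + 0.000930) = 0.0968
Q = 55200, so δQ = 0.0968 × 55200 = 5340.

5340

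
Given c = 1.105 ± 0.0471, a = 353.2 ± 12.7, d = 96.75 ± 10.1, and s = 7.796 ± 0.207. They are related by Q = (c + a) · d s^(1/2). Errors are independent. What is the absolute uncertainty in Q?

10600

Let u = c + a = 354.3. δu = √(δc² + δa²) = √(0.00222 + 161) = 12.7, so δu/u = 0.0358.
Q is then a monomial in u, d, s:
δQ/Q = √((δu/u)² + (1·δd/d)² + (½·δs/s)²) = √(0.00128 + 0.0109 + 0.000176) = 0.111
Q = 95710, so δQ = 0.111 × 95710 = 10600.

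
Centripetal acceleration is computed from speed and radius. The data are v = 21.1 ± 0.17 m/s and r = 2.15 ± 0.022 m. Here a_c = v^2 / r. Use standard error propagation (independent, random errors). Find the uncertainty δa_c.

Since a_c is a product/quotient, work with relative uncertainties:
  (2·δv/v)² = (2×0.00806)² = 0.000260;  (-1·δr/r)² = (-1×0.0102)² = 0.000105
δa_c/a_c = √(0.000364) = 0.0191
a_c = 207 m/s^2, so δa_c = 0.0191 × 207 = 3.95 m/s^2.

3.95 m/s^2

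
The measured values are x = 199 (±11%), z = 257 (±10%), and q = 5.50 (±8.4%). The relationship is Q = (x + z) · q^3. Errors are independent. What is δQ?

19900

Let u = x + z = 456. δu = √(δx² + δz²) = √(479 + 660) = 33.8, so δu/u = 0.0740.
Q is then a monomial in u, q:
δQ/Q = √((δu/u)² + (3·δq/q)²) = √(0.00548 + 0.0635) = 0.263
Q = 75900, so δQ = 0.263 × 75900 = 19900.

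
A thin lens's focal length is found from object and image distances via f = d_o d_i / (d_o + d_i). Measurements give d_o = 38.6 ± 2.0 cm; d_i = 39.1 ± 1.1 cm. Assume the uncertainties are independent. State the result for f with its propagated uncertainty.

∂f/∂d_o = (d_i/(d_o+d_i))² = 0.253;  ∂f/∂d_i = (d_o/(d_o+d_i))² = 0.247
δf = √((∂f/∂d_o · δd_o)² + (∂f/∂d_i · δd_i)²) = √(0.256 + 0.0737) = 0.575 cm
f = 19.4 cm.

19.4 ± 0.575 cm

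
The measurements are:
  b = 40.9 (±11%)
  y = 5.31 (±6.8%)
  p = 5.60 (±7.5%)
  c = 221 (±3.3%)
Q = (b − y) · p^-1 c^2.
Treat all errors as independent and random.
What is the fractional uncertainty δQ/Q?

Let u = b − y = 35.6. δu = √(δb² + δy²) = √(20.2 + 0.130) = 4.51, so δu/u = 0.127.
Q is then a monomial in u, p, c:
δQ/Q = √((δu/u)² + (-1·δp/p)² + (2·δc/c)²) = √(0.0161 + 0.00562 + 0.00436) = 0.161

0.161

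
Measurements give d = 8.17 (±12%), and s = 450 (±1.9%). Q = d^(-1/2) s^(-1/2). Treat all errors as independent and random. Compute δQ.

0.00100

Each factor contributes (exponent × relative error)² to (δQ/Q)²:
  (−½·δd/d)² = (-0.5×0.120)² = 0.00360;  (−½·δs/s)² = (-0.5×0.0190)² = 9.02e-05
δQ/Q = √(0.00369) = 0.0607
Q = 0.0165, so δQ = 0.0607 × 0.0165 = 0.00100.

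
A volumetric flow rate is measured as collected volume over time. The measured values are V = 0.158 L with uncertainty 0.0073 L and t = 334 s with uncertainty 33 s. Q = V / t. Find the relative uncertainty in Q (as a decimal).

0.109

Products/powers → add relative errors in quadrature, weighted by exponent:
  (1·δV/V)² = (1×0.0462)² = 0.00213;  (-1·δt/t)² = (-1×0.0988)² = 0.00976
δQ/Q = √(0.0119) = 0.109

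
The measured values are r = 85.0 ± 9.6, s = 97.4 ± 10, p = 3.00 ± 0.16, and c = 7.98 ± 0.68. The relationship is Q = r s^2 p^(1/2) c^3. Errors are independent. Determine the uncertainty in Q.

Each factor contributes (exponent × relative error)² to (δQ/Q)²:
  (1·δr/r)² = (1×0.113)² = 0.0128;  (2·δs/s)² = (2×0.103)² = 0.0422;  (½·δp/p)² = (0.5×0.0533)² = 0.000711;  (3·δc/c)² = (3×0.0852)² = 0.0654
δQ/Q = √(0.121) = 0.348
Q = 7.1e+08, so δQ = 0.348 × 7.1e+08 = 2.47e+08.

2.47e+08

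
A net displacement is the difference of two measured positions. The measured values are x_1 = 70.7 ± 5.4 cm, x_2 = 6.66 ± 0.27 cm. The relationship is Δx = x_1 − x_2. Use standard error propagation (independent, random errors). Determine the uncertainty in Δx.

5.41 cm

Absolute uncertainties add in quadrature for a linear combination:
  (δx_1)² = 29.2;  (δx_2)² = 0.0729
δΔx = √(29.2) = 5.41 cm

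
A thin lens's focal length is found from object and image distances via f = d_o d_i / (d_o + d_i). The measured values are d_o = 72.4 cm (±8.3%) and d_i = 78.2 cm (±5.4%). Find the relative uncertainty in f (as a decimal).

0.0503

∂f/∂d_o = (d_i/(d_o+d_i))² = 0.270;  ∂f/∂d_i = (d_o/(d_o+d_i))² = 0.231
δf = √((∂f/∂d_o · δd_o)² + (∂f/∂d_i · δd_i)²) = √(2.63 + 0.952) = 1.89 cm
f = 37.6 cm, so δf/f = 1.89/37.6 = 0.0503.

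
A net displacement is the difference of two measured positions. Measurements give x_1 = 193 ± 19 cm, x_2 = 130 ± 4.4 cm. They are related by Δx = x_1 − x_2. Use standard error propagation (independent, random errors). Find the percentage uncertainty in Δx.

Sums and differences: (δΔx)² = Σ (cᵢ δxᵢ)².
  (δx_1)² = 361;  (δx_2)² = 19.4
δΔx = √(380) = 19.5 cm
Δx = 63.0 cm, so δΔx/Δx = 19.5/63.0 = 0.310.

31.0%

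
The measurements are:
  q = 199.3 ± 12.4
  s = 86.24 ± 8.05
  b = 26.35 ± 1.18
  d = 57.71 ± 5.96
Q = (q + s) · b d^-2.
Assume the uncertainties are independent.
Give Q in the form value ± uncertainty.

Let u = q + s = 285.5. δu = √(δq² + δs²) = √(154 + 64.8) = 14.8, so δu/u = 0.0518.
Q is then a monomial in u, b, d:
δQ/Q = √((δu/u)² + (1·δb/b)² + (-2·δd/d)²) = √(0.00268 + 0.00201 + 0.0427) = 0.218
Q = 2.259, so δQ = 0.218 × 2.259 = 0.492.

2.259 ± 0.492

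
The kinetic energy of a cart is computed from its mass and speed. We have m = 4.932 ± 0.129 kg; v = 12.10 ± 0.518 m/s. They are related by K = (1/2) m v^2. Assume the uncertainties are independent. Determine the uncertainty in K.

32.3 J

Relative error in a monomial: (δK/K)² = Σ (nᵢ · δxᵢ/xᵢ)².
  (1·δm/m)² = (1×0.0262)² = 0.000684;  (2·δv/v)² = (2×0.0428)² = 0.00733
δK/K = √(0.00801) = 0.0895
K = 361.0 J, so δK = 0.0895 × 361.0 = 32.3 J.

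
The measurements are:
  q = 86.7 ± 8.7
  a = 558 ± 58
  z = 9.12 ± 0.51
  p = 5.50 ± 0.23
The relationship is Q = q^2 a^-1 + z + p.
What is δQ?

3.10

Let w = q^2·a^-1 = 13.5. δw/w = √((2·δq/q)² + (-1·δa/a)²) = √(0.0403 + 0.0108) = 0.226, so δw = 3.04.
Q = w + z + p: δQ = √(δw² + δz² + δp²) = √(9.27 + 0.260 + 0.0529) = 3.10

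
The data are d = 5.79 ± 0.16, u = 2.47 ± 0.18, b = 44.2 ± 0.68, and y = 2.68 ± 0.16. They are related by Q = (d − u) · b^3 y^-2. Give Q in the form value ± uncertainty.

Let w = d − u = 3.32. δw = √(δd² + δu²) = √(0.0256 + 0.0324) = 0.241, so δw/w = 0.0725.
Q is then a monomial in w, b, y:
δQ/Q = √((δw/w)² + (3·δb/b)² + (-2·δy/y)²) = √(0.00526 + 0.00213 + 0.0143) = 0.147
Q = 39900, so δQ = 0.147 × 39900 = 5870.

39900 ± 5870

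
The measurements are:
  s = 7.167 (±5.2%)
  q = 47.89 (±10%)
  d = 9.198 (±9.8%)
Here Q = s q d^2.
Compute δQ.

For a monomial Q ∝ s, q, d^2, fractional errors add in quadrature:
  (1·δs/s)² = (1×0.0520)² = 0.00270;  (1·δq/q)² = (1×0.100)² = 0.0100;  (2·δd/d)² = (2×0.0980)² = 0.0384
δQ/Q = √(0.0511) = 0.226
Q = 29040, so δQ = 0.226 × 29040 = 6570.

6570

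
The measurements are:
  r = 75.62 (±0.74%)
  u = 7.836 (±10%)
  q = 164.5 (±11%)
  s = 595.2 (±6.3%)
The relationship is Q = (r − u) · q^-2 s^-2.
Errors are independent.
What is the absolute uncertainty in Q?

Let w = r − u = 67.78. δw = √(δr² + δu²) = √(0.313 + 0.614) = 0.963, so δw/w = 0.0142.
Q is then a monomial in w, q, s:
δQ/Q = √((δw/w)² + (-2·δq/q)² + (-2·δs/s)²) = √(0.000202 + 0.0484 + 0.0159) = 0.254
Q = 7.071e-09, so δQ = 0.254 × 7.071e-09 = 1.8e-09.

1.8e-09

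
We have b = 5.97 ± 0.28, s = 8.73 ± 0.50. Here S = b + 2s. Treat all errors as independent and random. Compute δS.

1.04

Sums and differences: (δS)² = Σ (cᵢ δxᵢ)².
  (δb)² = 0.0784;  (2·δs)² = 1.00
δS = √(1.08) = 1.04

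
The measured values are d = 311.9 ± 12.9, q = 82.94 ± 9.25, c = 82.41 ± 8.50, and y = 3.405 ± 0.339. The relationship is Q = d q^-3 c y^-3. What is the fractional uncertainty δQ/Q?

0.462

Since Q is a product/quotient, work with relative uncertainties:
  (1·δd/d)² = (1×0.0414)² = 0.00171;  (-3·δq/q)² = (-3×0.112)² = 0.112;  (1·δc/c)² = (1×0.103)² = 0.0106;  (-3·δy/y)² = (-3×0.0996)² = 0.0892
δQ/Q = √(0.214) = 0.462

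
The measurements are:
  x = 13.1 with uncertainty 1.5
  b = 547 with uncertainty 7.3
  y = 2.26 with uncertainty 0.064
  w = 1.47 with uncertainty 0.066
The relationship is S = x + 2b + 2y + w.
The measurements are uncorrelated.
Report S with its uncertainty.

1110 ± 14.7

Each term contributes (cᵢ δxᵢ)² to (δS)²:
  (δx)² = 2.25;  (2·δb)² = 213;  (2·δy)² = 0.0164;  (δw)² = 0.00436
δS = √(215) = 14.7
S = 1110.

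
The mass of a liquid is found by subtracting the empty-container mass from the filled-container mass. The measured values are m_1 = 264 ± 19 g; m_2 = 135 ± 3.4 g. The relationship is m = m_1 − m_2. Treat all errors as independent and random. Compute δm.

19.3 g

For a sum/difference, combine absolute errors in quadrature:
  (δm_1)² = 361;  (δm_2)² = 11.6
δm = √(373) = 19.3 g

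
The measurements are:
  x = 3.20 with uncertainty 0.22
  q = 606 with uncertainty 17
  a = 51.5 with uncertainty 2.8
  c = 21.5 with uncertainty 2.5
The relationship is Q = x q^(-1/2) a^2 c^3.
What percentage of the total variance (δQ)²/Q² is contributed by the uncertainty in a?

(δQ/Q)² = (1·δx/x)² + (−½·δq/q)² + (2·δa/a)² + (3·δc/c)²
  x term: (1×0.0687)² = 0.00473
  q term: (-0.5×0.0281)² = 0.000197
  a term: (2×0.0544)² = 0.0118
  c term: (3×0.116)² = 0.122
Total = 0.138. Share from a = 0.0118/0.138 = 0.0854.

8.54%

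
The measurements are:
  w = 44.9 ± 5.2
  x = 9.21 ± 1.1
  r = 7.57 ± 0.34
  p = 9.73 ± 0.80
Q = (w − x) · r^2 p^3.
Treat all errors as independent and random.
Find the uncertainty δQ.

5.69e+05

Let u = w − x = 35.7. δu = √(δw² + δx²) = √(27.0 + 1.21) = 5.32, so δu/u = 0.149.
Q is then a monomial in u, r, p:
δQ/Q = √((δu/u)² + (2·δr/r)² + (3·δp/p)²) = √(0.0222 + 0.00807 + 0.0608) = 0.302
Q = 1.88e+06, so δQ = 0.302 × 1.88e+06 = 5.69e+05.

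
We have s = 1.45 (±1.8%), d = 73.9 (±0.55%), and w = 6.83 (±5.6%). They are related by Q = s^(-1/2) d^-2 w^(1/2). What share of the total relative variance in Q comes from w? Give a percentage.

79.5%

(δQ/Q)² = (−½·δs/s)² + (-2·δd/d)² + (½·δw/w)²
  s term: (-0.5×0.0180)² = 8.1e-05
  d term: (-2×0.00550)² = 0.000121
  w term: (0.5×0.0560)² = 0.000784
Total = 0.000986. Share from w = 0.000784/0.000986 = 0.795.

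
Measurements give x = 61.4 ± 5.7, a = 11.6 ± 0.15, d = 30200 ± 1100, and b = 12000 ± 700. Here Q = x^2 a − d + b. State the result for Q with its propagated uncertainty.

Let p = x^2·a = 43700. δp/p = √((2·δx/x)² + (1·δa/a)²) = √(0.0345 + 0.000167) = 0.186, so δp = 8140.
Q = p − d + b: δQ = √(δp² + δd² + δb²) = √(6.62e+07 + 1.21e+06 + 4.9e+05) = 8240
Q = 25500.

25500 ± 8240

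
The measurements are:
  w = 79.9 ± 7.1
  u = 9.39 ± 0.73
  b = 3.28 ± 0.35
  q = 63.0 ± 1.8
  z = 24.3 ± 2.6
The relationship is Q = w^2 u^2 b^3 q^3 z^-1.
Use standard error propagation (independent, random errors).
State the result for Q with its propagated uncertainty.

(2.04 ± 0.860) × 10^11

Relative error in a monomial: (δQ/Q)² = Σ (nᵢ · δxᵢ/xᵢ)².
  (2·δw/w)² = (2×0.0889)² = 0.0316;  (2·δu/u)² = (2×0.0777)² = 0.0242;  (3·δb/b)² = (3×0.107)² = 0.102;  (3·δq/q)² = (3×0.0286)² = 0.00735;  (-1·δz/z)² = (-1×0.107)² = 0.0114
δQ/Q = √(0.177) = 0.421
Q = 2.04e+11, so δQ = 0.421 × 2.04e+11 = 8.6e+10.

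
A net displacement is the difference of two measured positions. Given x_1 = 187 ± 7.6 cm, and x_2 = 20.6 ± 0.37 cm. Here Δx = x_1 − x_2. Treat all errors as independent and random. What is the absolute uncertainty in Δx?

7.61 cm

For a sum/difference, combine absolute errors in quadrature:
  (δx_1)² = 57.8;  (δx_2)² = 0.137
δΔx = √(57.9) = 7.61 cm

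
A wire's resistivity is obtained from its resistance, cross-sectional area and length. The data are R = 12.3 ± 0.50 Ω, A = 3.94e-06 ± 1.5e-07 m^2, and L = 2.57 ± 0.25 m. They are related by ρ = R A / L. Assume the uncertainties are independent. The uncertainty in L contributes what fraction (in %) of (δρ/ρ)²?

75.3%

(δρ/ρ)² = (1·δR/R)² + (1·δA/A)² + (-1·δL/L)²
  R term: (1×0.0407)² = 0.00165
  A term: (1×0.0381)² = 0.00145
  L term: (-1×0.0973)² = 0.00946
Total = 0.0126. Share from L = 0.00946/0.0126 = 0.753.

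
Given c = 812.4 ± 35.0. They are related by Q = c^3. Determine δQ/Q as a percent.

12.9%

Q is a product of powers, so relative uncertainties combine in quadrature:
  (3·δc/c)² = (3×0.0431)² = 0.0167
δQ/Q = √(0.0167) = 0.129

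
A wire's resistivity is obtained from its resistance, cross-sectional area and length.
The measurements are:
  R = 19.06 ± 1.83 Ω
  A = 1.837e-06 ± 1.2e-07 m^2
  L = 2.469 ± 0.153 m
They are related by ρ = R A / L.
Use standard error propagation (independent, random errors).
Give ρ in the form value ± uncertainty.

(1.418 ± 0.187) × 10^-5 Ω·m

For a monomial ρ ∝ R, A, L^-1, fractional errors add in quadrature:
  (1·δR/R)² = (1×0.0960)² = 0.00922;  (1·δA/A)² = (1×0.0653)² = 0.00427;  (-1·δL/L)² = (-1×0.0620)² = 0.00384
δρ/ρ = √(0.0173) = 0.132
ρ = 1.418e-05 Ω·m, so δρ = 0.132 × 1.418e-05 = 1.87e-06 Ω·m.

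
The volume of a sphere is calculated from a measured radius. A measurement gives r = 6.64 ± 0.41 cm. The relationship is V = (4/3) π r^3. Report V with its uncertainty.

Each factor contributes (exponent × relative error)² to (δV/V)²:
  (3·δr/r)² = (3×0.0617)² = 0.0343
δV/V = √(0.0343) = 0.185
V = 1230 cm^3, so δV = 0.185 × 1230 = 227 cm^3.

1230 ± 227 cm^3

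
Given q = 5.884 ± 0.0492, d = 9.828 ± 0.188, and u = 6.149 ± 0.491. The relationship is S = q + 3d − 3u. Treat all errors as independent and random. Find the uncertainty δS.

For a sum/difference, combine absolute errors in quadrature:
  (δq)² = 0.00242;  (3·δd)² = 0.318;  (3·δu)² = 2.17
δS = √(2.49) = 1.58

1.58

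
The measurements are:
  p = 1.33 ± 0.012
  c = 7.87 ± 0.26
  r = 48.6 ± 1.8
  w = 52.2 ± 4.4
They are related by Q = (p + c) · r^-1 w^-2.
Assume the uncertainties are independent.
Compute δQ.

Let u = p + c = 9.20. δu = √(δp² + δc²) = √(0.000144 + 0.0676) = 0.260, so δu/u = 0.0283.
Q is then a monomial in u, r, w:
δQ/Q = √((δu/u)² + (-1·δr/r)² + (-2·δw/w)²) = √(0.000800 + 0.00137 + 0.0284) = 0.175
Q = 6.95e-05, so δQ = 0.175 × 6.95e-05 = 1.22e-05.

1.22e-05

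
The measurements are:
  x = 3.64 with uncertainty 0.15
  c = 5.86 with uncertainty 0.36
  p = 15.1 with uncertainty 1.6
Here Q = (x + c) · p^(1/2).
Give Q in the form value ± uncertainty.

36.9 ± 2.47

Let u = x + c = 9.50. δu = √(δx² + δc²) = √(0.0225 + 0.130) = 0.390, so δu/u = 0.0411.
Q is then a monomial in u, p:
δQ/Q = √((δu/u)² + (½·δp/p)²) = √(0.00169 + 0.00281) = 0.0670
Q = 36.9, so δQ = 0.0670 × 36.9 = 2.47.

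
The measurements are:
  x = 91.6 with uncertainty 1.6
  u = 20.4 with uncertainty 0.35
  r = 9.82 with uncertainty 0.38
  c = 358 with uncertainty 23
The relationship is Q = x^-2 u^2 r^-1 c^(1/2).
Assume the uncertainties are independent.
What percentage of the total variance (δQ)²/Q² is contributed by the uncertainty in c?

20.9%

(δQ/Q)² = (-2·δx/x)² + (2·δu/u)² + (-1·δr/r)² + (½·δc/c)²
  x term: (-2×0.0175)² = 0.00122
  u term: (2×0.0172)² = 0.00118
  r term: (-1×0.0387)² = 0.00150
  c term: (0.5×0.0642)² = 0.00103
Total = 0.00493. Share from c = 0.00103/0.00493 = 0.209.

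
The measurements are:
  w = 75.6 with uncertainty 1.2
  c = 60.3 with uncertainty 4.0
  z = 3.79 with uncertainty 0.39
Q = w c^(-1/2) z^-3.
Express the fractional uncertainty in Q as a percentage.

For a monomial Q ∝ w, c^(-1/2), z^-3, fractional errors add in quadrature:
  (1·δw/w)² = (1×0.0159)² = 0.000252;  (−½·δc/c)² = (-0.5×0.0663)² = 0.00110;  (-3·δz/z)² = (-3×0.103)² = 0.0953
δQ/Q = √(0.0967) = 0.311

31.1%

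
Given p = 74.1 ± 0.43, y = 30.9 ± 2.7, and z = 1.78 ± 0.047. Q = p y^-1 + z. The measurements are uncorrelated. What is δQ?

Let w = p·y^-1 = 2.40. δw/w = √((1·δp/p)² + (-1·δy/y)²) = √(3.37e-05 + 0.00764) = 0.0876, so δw = 0.210.
Q = w + z: δQ = √(δw² + δz²) = √(0.0441 + 0.00221) = 0.215

0.215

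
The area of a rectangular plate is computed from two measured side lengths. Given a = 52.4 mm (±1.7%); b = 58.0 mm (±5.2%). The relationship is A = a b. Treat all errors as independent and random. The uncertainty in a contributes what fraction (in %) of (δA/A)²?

(δA/A)² = (1·δa/a)² + (1·δb/b)²
  a term: (1×0.0170)² = 0.000289
  b term: (1×0.0520)² = 0.00270
Total = 0.00299. Share from a = 0.000289/0.00299 = 0.0966.

9.66%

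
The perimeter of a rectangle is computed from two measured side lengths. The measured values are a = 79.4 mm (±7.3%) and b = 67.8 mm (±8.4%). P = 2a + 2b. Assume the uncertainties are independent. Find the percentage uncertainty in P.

5.52%

P is a linear combination, so absolute uncertainties add in quadrature:
  (2·δa)² = 134;  (2·δb)² = 130
δP = √(264) = 16.3 mm
P = 294 mm, so δP/P = 16.3/294 = 0.0552.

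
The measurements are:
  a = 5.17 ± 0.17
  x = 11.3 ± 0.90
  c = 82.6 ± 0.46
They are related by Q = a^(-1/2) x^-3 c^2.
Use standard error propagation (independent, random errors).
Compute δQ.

Relative error in a monomial: (δQ/Q)² = Σ (nᵢ · δxᵢ/xᵢ)².
  (−½·δa/a)² = (-0.5×0.0329)² = 0.000270;  (-3·δx/x)² = (-3×0.0796)² = 0.0571;  (2·δc/c)² = (2×0.00557)² = 0.000124
δQ/Q = √(0.0575) = 0.240
Q = 2.08, so δQ = 0.240 × 2.08 = 0.499.

0.499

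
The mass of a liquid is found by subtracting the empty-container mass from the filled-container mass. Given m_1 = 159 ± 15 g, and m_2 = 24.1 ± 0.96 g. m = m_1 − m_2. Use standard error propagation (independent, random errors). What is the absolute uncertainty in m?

15.0 g

Each term contributes (cᵢ δxᵢ)² to (δm)²:
  (δm_1)² = 225;  (δm_2)² = 0.922
δm = √(226) = 15.0 g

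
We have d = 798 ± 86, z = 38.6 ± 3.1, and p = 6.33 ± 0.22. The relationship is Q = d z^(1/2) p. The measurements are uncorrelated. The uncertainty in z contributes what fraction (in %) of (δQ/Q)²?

(δQ/Q)² = (1·δd/d)² + (½·δz/z)² + (1·δp/p)²
  d term: (1×0.108)² = 0.0116
  z term: (0.5×0.0803)² = 0.00161
  p term: (1×0.0348)² = 0.00121
Total = 0.0144. Share from z = 0.00161/0.0144 = 0.112.

11.2%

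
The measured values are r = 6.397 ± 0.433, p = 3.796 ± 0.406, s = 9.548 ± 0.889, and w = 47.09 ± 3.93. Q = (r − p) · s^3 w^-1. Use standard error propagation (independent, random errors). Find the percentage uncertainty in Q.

Let u = r − p = 2.601. δu = √(δr² + δp²) = √(0.187 + 0.165) = 0.594, so δu/u = 0.228.
Q is then a monomial in u, s, w:
δQ/Q = √((δu/u)² + (3·δs/s)² + (-1·δw/w)²) = √(0.0521 + 0.0780 + 0.00697) = 0.370

37.0%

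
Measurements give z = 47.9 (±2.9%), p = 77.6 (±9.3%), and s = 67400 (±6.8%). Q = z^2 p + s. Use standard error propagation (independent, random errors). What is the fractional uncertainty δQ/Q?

Let w = z^2·p = 1.78e+05. δw/w = √((2·δz/z)² + (1·δp/p)²) = √(0.00336 + 0.00865) = 0.110, so δw = 19500.
Q = w + s: δQ = √(δw² + δs²) = √(3.81e+08 + 2.1e+07) = 20000
Q = 2.45e+05, so δQ/Q = 20000/2.45e+05 = 0.0817.

0.0817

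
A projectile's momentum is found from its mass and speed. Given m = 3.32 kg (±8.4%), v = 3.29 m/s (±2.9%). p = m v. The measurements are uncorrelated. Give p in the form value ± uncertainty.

10.9 ± 0.971 kg·m/s

Relative error in a monomial: (δp/p)² = Σ (nᵢ · δxᵢ/xᵢ)².
  (1·δm/m)² = (1×0.0840)² = 0.00706;  (1·δv/v)² = (1×0.0290)² = 0.000841
δp/p = √(0.00790) = 0.0889
p = 10.9 kg·m/s, so δp = 0.0889 × 10.9 = 0.971 kg·m/s.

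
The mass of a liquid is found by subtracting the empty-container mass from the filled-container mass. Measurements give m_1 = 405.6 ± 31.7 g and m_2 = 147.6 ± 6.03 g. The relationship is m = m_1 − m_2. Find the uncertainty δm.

Sums and differences: (δm)² = Σ (cᵢ δxᵢ)².
  (δm_1)² = 1000;  (δm_2)² = 36.4
δm = √(1040) = 32.3 g

32.3 g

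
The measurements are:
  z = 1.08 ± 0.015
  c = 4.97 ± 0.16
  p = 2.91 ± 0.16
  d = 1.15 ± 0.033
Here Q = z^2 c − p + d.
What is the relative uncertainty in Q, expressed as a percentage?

7.33%

Let w = z^2·c = 5.80. δw/w = √((2·δz/z)² + (1·δc/c)²) = √(0.000772 + 0.00104) = 0.0425, so δw = 0.246.
Q = w − p + d: δQ = √(δw² + δp² + δd²) = √(0.0608 + 0.0256 + 0.00109) = 0.296
Q = 4.04, so δQ/Q = 0.296/4.04 = 0.0733.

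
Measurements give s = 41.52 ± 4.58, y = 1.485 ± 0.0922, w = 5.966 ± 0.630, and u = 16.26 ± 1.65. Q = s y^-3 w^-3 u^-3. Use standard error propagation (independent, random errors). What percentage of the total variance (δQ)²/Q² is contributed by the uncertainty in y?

(δQ/Q)² = (1·δs/s)² + (-3·δy/y)² + (-3·δw/w)² + (-3·δu/u)²
  s term: (1×0.110)² = 0.0122
  y term: (-3×0.0621)² = 0.0347
  w term: (-3×0.106)² = 0.100
  u term: (-3×0.101)² = 0.0927
Total = 0.240. Share from y = 0.0347/0.240 = 0.145.

14.5%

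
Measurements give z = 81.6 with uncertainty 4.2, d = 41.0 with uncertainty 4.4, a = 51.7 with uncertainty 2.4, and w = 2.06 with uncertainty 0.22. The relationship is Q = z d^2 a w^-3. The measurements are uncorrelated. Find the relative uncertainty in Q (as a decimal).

Q is a product of powers, so relative uncertainties combine in quadrature:
  (1·δz/z)² = (1×0.0515)² = 0.00265;  (2·δd/d)² = (2×0.107)² = 0.0461;  (1·δa/a)² = (1×0.0464)² = 0.00215;  (-3·δw/w)² = (-3×0.107)² = 0.103
δQ/Q = √(0.154) = 0.392

0.392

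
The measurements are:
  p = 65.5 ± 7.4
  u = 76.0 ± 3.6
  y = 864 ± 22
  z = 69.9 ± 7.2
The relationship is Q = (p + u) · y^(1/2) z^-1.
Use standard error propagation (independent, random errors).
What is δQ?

Let w = p + u = 142. δw = √(δp² + δu²) = √(54.8 + 13.0) = 8.23, so δw/w = 0.0582.
Q is then a monomial in w, y, z:
δQ/Q = √((δw/w)² + (½·δy/y)² + (-1·δz/z)²) = √(0.00338 + 0.000162 + 0.0106) = 0.119
Q = 59.5, so δQ = 0.119 × 59.5 = 7.08.

7.08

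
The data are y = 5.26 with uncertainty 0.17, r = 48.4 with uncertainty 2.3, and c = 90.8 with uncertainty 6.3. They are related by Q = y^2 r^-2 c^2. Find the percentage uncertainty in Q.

Products/powers → add relative errors in quadrature, weighted by exponent:
  (2·δy/y)² = (2×0.0323)² = 0.00418;  (-2·δr/r)² = (-2×0.0475)² = 0.00903;  (2·δc/c)² = (2×0.0694)² = 0.0193
δQ/Q = √(0.0325) = 0.180

18.0%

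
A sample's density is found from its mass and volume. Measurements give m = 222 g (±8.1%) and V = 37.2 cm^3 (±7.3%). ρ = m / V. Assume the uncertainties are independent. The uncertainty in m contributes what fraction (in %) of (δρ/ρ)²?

55.2%

(δρ/ρ)² = (1·δm/m)² + (-1·δV/V)²
  m term: (1×0.0810)² = 0.00656
  V term: (-1×0.0730)² = 0.00533
Total = 0.0119. Share from m = 0.00656/0.0119 = 0.552.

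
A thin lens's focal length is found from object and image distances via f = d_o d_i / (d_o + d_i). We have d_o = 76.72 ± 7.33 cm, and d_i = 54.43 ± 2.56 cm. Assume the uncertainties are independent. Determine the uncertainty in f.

∂f/∂d_o = (d_i/(d_o+d_i))² = 0.172;  ∂f/∂d_i = (d_o/(d_o+d_i))² = 0.342
δf = √((∂f/∂d_o · δd_o)² + (∂f/∂d_i · δd_i)²) = √(1.59 + 0.767) = 1.54 cm

1.54 cm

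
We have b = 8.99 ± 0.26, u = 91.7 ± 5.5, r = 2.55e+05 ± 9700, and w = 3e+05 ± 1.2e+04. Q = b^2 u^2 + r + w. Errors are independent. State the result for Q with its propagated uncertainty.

Let p = b^2·u^2 = 6.8e+05. δp/p = √((2·δb/b)² + (2·δu/u)²) = √(0.00335 + 0.0144) = 0.133, so δp = 90500.
Q = p + r + w: δQ = √(δp² + δr² + δw²) = √(8.19e+09 + 9.41e+07 + 1.44e+08) = 91800
Q = 1.23e+06.

(1.23 ± 0.0918) × 10^6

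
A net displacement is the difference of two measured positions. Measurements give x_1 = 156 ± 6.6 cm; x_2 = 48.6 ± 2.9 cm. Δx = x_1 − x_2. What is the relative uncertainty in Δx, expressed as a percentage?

6.71%

Each term contributes (cᵢ δxᵢ)² to (δΔx)²:
  (δx_1)² = 43.6;  (δx_2)² = 8.41
δΔx = √(52.0) = 7.21 cm
Δx = 107 cm, so δΔx/Δx = 7.21/107 = 0.0671.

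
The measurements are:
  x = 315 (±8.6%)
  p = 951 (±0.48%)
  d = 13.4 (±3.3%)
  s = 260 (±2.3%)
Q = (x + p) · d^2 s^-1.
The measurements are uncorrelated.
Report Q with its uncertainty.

Let u = x + p = 1270. δu = √(δx² + δp²) = √(734 + 20.8) = 27.5, so δu/u = 0.0217.
Q is then a monomial in u, d, s:
δQ/Q = √((δu/u)² + (2·δd/d)² + (-1·δs/s)²) = √(0.000471 + 0.00436 + 0.000529) = 0.0732
Q = 874, so δQ = 0.0732 × 874 = 64.0.

874 ± 64.0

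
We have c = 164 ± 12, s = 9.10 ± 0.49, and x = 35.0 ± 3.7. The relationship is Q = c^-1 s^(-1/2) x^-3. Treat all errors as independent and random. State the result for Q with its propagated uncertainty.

Each factor contributes (exponent × relative error)² to (δQ/Q)²:
  (-1·δc/c)² = (-1×0.0732)² = 0.00535;  (−½·δs/s)² = (-0.5×0.0538)² = 0.000725;  (-3·δx/x)² = (-3×0.106)² = 0.101
δQ/Q = √(0.107) = 0.327
Q = 4.71e-08, so δQ = 0.327 × 4.71e-08 = 1.54e-08.

(4.71 ± 1.54) × 10^-8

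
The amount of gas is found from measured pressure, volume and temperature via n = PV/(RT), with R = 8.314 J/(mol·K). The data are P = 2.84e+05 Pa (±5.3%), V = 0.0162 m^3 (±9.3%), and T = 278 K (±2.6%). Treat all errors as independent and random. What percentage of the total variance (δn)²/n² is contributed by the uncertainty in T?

5.57%

(δn/n)² = (1·δP/P)² + (1·δV/V)² + (-1·δT/T)²
  P term: (1×0.0530)² = 0.00281
  V term: (1×0.0930)² = 0.00865
  T term: (-1×0.0260)² = 0.000676
Total = 0.0121. Share from T = 0.000676/0.0121 = 0.0557.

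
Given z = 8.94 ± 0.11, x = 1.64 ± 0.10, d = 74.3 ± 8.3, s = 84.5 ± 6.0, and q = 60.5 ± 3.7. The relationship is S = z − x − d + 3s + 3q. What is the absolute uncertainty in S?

S is a linear combination, so absolute uncertainties add in quadrature:
  (δz)² = 0.0121;  (δx)² = 0.0100;  (δd)² = 68.9;  (3·δs)² = 324;  (3·δq)² = 123
δS = √(516) = 22.7

22.7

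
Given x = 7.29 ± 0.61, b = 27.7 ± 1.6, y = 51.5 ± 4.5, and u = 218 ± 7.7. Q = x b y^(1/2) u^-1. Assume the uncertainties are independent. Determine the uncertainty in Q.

0.772

Products/powers → add relative errors in quadrature, weighted by exponent:
  (1·δx/x)² = (1×0.0837)² = 0.00700;  (1·δb/b)² = (1×0.0578)² = 0.00334;  (½·δy/y)² = (0.5×0.0874)² = 0.00191;  (-1·δu/u)² = (-1×0.0353)² = 0.00125
δQ/Q = √(0.0135) = 0.116
Q = 6.65, so δQ = 0.116 × 6.65 = 0.772.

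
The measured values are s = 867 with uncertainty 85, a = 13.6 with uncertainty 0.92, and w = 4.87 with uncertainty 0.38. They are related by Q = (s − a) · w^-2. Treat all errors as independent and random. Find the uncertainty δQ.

6.66

Let u = s − a = 853. δu = √(δs² + δa²) = √(7220 + 0.846) = 85.0, so δu/u = 0.0996.
Q is then a monomial in u, w:
δQ/Q = √((δu/u)² + (-2·δw/w)²) = √(0.00992 + 0.0244) = 0.185
Q = 36.0, so δQ = 0.185 × 36.0 = 6.66.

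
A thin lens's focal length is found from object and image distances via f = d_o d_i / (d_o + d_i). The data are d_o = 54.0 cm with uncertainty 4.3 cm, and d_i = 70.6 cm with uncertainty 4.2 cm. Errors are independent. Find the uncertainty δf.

∂f/∂d_o = (d_i/(d_o+d_i))² = 0.321;  ∂f/∂d_i = (d_o/(d_o+d_i))² = 0.188
δf = √((∂f/∂d_o · δd_o)² + (∂f/∂d_i · δd_i)²) = √(1.91 + 0.622) = 1.59 cm

1.59 cm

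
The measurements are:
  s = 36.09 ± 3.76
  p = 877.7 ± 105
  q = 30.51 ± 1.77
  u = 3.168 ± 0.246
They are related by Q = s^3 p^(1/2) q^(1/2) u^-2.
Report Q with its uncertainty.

(7.665 ± 2.72) × 10^5

Products/powers → add relative errors in quadrature, weighted by exponent:
  (3·δs/s)² = (3×0.104)² = 0.0977;  (½·δp/p)² = (0.5×0.120)² = 0.00358;  (½·δq/q)² = (0.5×0.0580)² = 0.000841;  (-2·δu/u)² = (-2×0.0777)² = 0.0241
δQ/Q = √(0.126) = 0.355
Q = 766500, so δQ = 0.355 × 766500 = 2.72e+05.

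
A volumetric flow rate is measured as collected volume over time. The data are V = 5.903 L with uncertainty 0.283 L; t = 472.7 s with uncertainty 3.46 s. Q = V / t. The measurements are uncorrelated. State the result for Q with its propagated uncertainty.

0.01249 ± 0.000606 L/s

Since Q is a product/quotient, work with relative uncertainties:
  (1·δV/V)² = (1×0.0479)² = 0.00230;  (-1·δt/t)² = (-1×0.00732)² = 5.36e-05
δQ/Q = √(0.00235) = 0.0485
Q = 0.01249 L/s, so δQ = 0.0485 × 0.01249 = 0.000606 L/s.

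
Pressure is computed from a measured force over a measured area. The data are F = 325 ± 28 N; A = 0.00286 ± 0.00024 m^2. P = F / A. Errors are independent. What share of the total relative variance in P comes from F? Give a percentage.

51.3%

(δP/P)² = (1·δF/F)² + (-1·δA/A)²
  F term: (1×0.0862)² = 0.00742
  A term: (-1×0.0839)² = 0.00704
Total = 0.0145. Share from F = 0.00742/0.0145 = 0.513.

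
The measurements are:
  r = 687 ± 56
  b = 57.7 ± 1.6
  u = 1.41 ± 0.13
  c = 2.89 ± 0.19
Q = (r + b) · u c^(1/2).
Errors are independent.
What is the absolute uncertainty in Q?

220

Let w = r + b = 745. δw = √(δr² + δb²) = √(3140 + 2.56) = 56.0, so δw/w = 0.0752.
Q is then a monomial in w, u, c:
δQ/Q = √((δw/w)² + (1·δu/u)² + (½·δc/c)²) = √(0.00566 + 0.00850 + 0.00108) = 0.123
Q = 1790, so δQ = 0.123 × 1790 = 220.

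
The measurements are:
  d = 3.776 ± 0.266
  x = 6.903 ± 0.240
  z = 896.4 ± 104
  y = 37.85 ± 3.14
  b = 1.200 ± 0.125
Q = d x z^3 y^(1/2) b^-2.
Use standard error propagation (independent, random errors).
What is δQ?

3.33e+10

Products/powers → add relative errors in quadrature, weighted by exponent:
  (1·δd/d)² = (1×0.0704)² = 0.00496;  (1·δx/x)² = (1×0.0348)² = 0.00121;  (3·δz/z)² = (3×0.116)² = 0.121;  (½·δy/y)² = (0.5×0.0830)² = 0.00172;  (-2·δb/b)² = (-2×0.104)² = 0.0434
δQ/Q = √(0.172) = 0.415
Q = 8.021e+10, so δQ = 0.415 × 8.021e+10 = 3.33e+10.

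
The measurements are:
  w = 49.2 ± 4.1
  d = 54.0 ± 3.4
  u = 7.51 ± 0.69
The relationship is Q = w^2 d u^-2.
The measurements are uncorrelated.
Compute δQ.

593

For a monomial Q ∝ w^2, d, u^-2, fractional errors add in quadrature:
  (2·δw/w)² = (2×0.0833)² = 0.0278;  (1·δd/d)² = (1×0.0630)² = 0.00396;  (-2·δu/u)² = (-2×0.0919)² = 0.0338
δQ/Q = √(0.0655) = 0.256
Q = 2320, so δQ = 0.256 × 2320 = 593.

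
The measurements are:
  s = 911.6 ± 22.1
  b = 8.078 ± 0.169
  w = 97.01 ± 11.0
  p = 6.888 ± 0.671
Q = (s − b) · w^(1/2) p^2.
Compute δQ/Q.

Let u = s − b = 903.5. δu = √(δs² + δb²) = √(488 + 0.0286) = 22.1, so δu/u = 0.0245.
Q is then a monomial in u, w, p:
δQ/Q = √((δu/u)² + (½·δw/w)² + (2·δp/p)²) = √(0.000598 + 0.00321 + 0.0380) = 0.204

0.204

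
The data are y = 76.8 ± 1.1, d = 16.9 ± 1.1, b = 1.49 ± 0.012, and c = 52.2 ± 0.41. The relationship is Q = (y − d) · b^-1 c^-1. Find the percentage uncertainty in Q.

2.83%

Let u = y − d = 59.9. δu = √(δy² + δd²) = √(1.21 + 1.21) = 1.56, so δu/u = 0.0260.
Q is then a monomial in u, b, c:
δQ/Q = √((δu/u)² + (-1·δb/b)² + (-1·δc/c)²) = √(0.000674 + 6.49e-05 + 6.17e-05) = 0.0283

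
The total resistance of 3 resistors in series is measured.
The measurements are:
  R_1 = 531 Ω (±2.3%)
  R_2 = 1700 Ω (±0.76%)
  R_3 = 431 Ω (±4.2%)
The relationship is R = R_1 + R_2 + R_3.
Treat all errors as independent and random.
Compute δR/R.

Each term contributes (cᵢ δxᵢ)² to (δR)²:
  (δR_1)² = 149;  (δR_2)² = 167;  (δR_3)² = 328
δR = √(644) = 25.4 Ω
R = 2660 Ω, so δR/R = 25.4/2660 = 0.00953.

0.00953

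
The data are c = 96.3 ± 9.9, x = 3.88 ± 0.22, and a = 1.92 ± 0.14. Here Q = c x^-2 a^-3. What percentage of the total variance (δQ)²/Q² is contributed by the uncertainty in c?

14.8%

(δQ/Q)² = (1·δc/c)² + (-2·δx/x)² + (-3·δa/a)²
  c term: (1×0.103)² = 0.0106
  x term: (-2×0.0567)² = 0.0129
  a term: (-3×0.0729)² = 0.0479
Total = 0.0713. Share from c = 0.0106/0.0713 = 0.148.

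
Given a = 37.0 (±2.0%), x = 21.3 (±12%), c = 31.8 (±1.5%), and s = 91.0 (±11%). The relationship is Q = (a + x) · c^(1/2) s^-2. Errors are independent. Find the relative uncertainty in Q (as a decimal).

0.225

Let u = a + x = 58.3. δu = √(δa² + δx²) = √(0.548 + 6.53) = 2.66, so δu/u = 0.0456.
Q is then a monomial in u, c, s:
δQ/Q = √((δu/u)² + (½·δc/c)² + (-2·δs/s)²) = √(0.00208 + 5.62e-05 + 0.0484) = 0.225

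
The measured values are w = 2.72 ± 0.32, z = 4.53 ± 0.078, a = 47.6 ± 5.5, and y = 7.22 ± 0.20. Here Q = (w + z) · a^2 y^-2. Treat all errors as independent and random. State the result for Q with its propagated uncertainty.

Let u = w + z = 7.25. δu = √(δw² + δz²) = √(0.102 + 0.00608) = 0.329, so δu/u = 0.0454.
Q is then a monomial in u, a, y:
δQ/Q = √((δu/u)² + (2·δa/a)² + (-2·δy/y)²) = √(0.00206 + 0.0534 + 0.00307) = 0.242
Q = 315, so δQ = 0.242 × 315 = 76.2.

315 ± 76.2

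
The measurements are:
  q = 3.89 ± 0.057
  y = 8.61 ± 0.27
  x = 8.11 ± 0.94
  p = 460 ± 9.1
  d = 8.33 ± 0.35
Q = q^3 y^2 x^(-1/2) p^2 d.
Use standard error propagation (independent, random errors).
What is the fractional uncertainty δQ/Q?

Since Q is a product/quotient, work with relative uncertainties:
  (3·δq/q)² = (3×0.0147)² = 0.00193;  (2·δy/y)² = (2×0.0314)² = 0.00393;  (−½·δx/x)² = (-0.5×0.116)² = 0.00336;  (2·δp/p)² = (2×0.0198)² = 0.00157;  (1·δd/d)² = (1×0.0420)² = 0.00177
δQ/Q = √(0.0126) = 0.112

0.112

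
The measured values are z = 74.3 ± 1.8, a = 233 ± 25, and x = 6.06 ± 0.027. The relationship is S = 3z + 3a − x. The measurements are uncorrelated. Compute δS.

75.2

S is a linear combination, so absolute uncertainties add in quadrature:
  (3·δz)² = 29.2;  (3·δa)² = 5620;  (δx)² = 0.000729
δS = √(5650) = 75.2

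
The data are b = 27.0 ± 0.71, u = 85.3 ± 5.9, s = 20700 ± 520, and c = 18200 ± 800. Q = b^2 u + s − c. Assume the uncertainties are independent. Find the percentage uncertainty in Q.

8.48%

Let p = b^2·u = 62200. δp/p = √((2·δb/b)² + (1·δu/u)²) = √(0.00277 + 0.00478) = 0.0869, so δp = 5400.
Q = p + s − c: δQ = √(δp² + δs² + δc²) = √(2.92e+07 + 2.7e+05 + 6.4e+05) = 5490
Q = 64700, so δQ/Q = 5490/64700 = 0.0848.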